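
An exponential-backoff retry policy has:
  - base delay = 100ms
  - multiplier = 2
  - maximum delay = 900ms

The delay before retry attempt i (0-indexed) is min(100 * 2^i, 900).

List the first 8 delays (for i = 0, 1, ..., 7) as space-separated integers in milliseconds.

Answer: 100 200 400 800 900 900 900 900

Derivation:
Computing each delay:
  i=0: min(100*2^0, 900) = 100
  i=1: min(100*2^1, 900) = 200
  i=2: min(100*2^2, 900) = 400
  i=3: min(100*2^3, 900) = 800
  i=4: min(100*2^4, 900) = 900
  i=5: min(100*2^5, 900) = 900
  i=6: min(100*2^6, 900) = 900
  i=7: min(100*2^7, 900) = 900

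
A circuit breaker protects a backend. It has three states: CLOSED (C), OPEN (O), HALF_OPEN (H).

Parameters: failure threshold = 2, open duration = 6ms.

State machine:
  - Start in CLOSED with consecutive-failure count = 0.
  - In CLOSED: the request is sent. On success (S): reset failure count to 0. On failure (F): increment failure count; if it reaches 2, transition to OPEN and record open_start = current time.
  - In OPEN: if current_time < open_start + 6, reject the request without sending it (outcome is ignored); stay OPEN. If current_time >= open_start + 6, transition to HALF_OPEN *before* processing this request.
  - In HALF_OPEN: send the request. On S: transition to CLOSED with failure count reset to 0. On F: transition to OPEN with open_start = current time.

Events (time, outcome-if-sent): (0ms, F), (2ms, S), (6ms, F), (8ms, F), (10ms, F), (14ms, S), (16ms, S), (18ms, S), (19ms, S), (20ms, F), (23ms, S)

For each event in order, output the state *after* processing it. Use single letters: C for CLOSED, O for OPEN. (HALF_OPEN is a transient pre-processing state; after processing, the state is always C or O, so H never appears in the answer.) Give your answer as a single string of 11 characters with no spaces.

State after each event:
  event#1 t=0ms outcome=F: state=CLOSED
  event#2 t=2ms outcome=S: state=CLOSED
  event#3 t=6ms outcome=F: state=CLOSED
  event#4 t=8ms outcome=F: state=OPEN
  event#5 t=10ms outcome=F: state=OPEN
  event#6 t=14ms outcome=S: state=CLOSED
  event#7 t=16ms outcome=S: state=CLOSED
  event#8 t=18ms outcome=S: state=CLOSED
  event#9 t=19ms outcome=S: state=CLOSED
  event#10 t=20ms outcome=F: state=CLOSED
  event#11 t=23ms outcome=S: state=CLOSED

Answer: CCCOOCCCCCC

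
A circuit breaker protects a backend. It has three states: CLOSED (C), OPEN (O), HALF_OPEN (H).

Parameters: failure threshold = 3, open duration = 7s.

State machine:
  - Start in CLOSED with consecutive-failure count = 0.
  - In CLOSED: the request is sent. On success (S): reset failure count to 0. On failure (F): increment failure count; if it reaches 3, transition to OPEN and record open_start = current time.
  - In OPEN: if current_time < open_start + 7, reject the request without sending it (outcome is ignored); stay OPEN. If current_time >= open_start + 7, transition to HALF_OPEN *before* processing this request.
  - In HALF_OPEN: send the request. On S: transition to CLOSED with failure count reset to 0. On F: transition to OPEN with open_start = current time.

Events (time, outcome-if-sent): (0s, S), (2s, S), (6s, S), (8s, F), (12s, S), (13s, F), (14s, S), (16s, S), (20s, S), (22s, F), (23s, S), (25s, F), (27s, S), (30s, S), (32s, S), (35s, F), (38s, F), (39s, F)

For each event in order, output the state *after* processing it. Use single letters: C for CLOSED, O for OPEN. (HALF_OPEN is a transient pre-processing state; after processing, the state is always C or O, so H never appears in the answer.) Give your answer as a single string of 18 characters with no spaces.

Answer: CCCCCCCCCCCCCCCCCO

Derivation:
State after each event:
  event#1 t=0s outcome=S: state=CLOSED
  event#2 t=2s outcome=S: state=CLOSED
  event#3 t=6s outcome=S: state=CLOSED
  event#4 t=8s outcome=F: state=CLOSED
  event#5 t=12s outcome=S: state=CLOSED
  event#6 t=13s outcome=F: state=CLOSED
  event#7 t=14s outcome=S: state=CLOSED
  event#8 t=16s outcome=S: state=CLOSED
  event#9 t=20s outcome=S: state=CLOSED
  event#10 t=22s outcome=F: state=CLOSED
  event#11 t=23s outcome=S: state=CLOSED
  event#12 t=25s outcome=F: state=CLOSED
  event#13 t=27s outcome=S: state=CLOSED
  event#14 t=30s outcome=S: state=CLOSED
  event#15 t=32s outcome=S: state=CLOSED
  event#16 t=35s outcome=F: state=CLOSED
  event#17 t=38s outcome=F: state=CLOSED
  event#18 t=39s outcome=F: state=OPEN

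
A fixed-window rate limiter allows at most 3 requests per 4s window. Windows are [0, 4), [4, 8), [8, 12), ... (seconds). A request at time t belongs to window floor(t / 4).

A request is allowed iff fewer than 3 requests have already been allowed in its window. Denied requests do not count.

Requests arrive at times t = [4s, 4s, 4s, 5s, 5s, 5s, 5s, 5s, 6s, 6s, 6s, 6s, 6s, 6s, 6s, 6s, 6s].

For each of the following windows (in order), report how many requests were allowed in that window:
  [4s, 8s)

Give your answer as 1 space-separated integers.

Processing requests:
  req#1 t=4s (window 1): ALLOW
  req#2 t=4s (window 1): ALLOW
  req#3 t=4s (window 1): ALLOW
  req#4 t=5s (window 1): DENY
  req#5 t=5s (window 1): DENY
  req#6 t=5s (window 1): DENY
  req#7 t=5s (window 1): DENY
  req#8 t=5s (window 1): DENY
  req#9 t=6s (window 1): DENY
  req#10 t=6s (window 1): DENY
  req#11 t=6s (window 1): DENY
  req#12 t=6s (window 1): DENY
  req#13 t=6s (window 1): DENY
  req#14 t=6s (window 1): DENY
  req#15 t=6s (window 1): DENY
  req#16 t=6s (window 1): DENY
  req#17 t=6s (window 1): DENY

Allowed counts by window: 3

Answer: 3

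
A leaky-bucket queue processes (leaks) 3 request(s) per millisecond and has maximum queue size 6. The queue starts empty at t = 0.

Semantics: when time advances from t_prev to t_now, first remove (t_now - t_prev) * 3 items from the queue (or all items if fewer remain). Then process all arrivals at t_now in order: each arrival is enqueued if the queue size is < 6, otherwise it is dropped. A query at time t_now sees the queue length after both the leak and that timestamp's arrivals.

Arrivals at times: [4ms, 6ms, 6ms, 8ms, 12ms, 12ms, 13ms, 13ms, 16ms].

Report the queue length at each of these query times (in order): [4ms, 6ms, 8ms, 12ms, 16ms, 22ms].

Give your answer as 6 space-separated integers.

Queue lengths at query times:
  query t=4ms: backlog = 1
  query t=6ms: backlog = 2
  query t=8ms: backlog = 1
  query t=12ms: backlog = 2
  query t=16ms: backlog = 1
  query t=22ms: backlog = 0

Answer: 1 2 1 2 1 0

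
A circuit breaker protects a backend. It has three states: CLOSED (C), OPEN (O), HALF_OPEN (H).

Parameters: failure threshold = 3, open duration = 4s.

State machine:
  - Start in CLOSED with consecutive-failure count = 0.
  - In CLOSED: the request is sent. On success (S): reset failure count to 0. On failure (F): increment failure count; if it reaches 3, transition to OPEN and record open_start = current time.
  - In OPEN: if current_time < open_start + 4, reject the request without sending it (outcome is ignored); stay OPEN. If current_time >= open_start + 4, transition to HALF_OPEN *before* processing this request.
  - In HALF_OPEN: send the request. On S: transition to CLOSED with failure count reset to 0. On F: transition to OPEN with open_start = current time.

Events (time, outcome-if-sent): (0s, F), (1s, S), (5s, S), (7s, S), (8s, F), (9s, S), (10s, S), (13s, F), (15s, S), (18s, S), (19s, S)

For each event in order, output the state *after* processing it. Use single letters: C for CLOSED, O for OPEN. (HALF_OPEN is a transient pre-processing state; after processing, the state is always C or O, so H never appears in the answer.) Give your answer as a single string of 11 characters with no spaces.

Answer: CCCCCCCCCCC

Derivation:
State after each event:
  event#1 t=0s outcome=F: state=CLOSED
  event#2 t=1s outcome=S: state=CLOSED
  event#3 t=5s outcome=S: state=CLOSED
  event#4 t=7s outcome=S: state=CLOSED
  event#5 t=8s outcome=F: state=CLOSED
  event#6 t=9s outcome=S: state=CLOSED
  event#7 t=10s outcome=S: state=CLOSED
  event#8 t=13s outcome=F: state=CLOSED
  event#9 t=15s outcome=S: state=CLOSED
  event#10 t=18s outcome=S: state=CLOSED
  event#11 t=19s outcome=S: state=CLOSED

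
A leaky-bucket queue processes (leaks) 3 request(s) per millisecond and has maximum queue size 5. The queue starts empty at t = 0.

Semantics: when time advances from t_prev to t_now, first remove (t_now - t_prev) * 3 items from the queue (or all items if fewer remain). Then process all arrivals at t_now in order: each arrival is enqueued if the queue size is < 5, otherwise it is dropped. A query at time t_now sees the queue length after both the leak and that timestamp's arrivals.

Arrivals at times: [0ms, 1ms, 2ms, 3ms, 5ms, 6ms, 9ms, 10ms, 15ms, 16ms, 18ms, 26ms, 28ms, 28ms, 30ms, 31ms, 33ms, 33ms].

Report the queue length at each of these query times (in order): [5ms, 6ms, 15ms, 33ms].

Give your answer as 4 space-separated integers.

Answer: 1 1 1 2

Derivation:
Queue lengths at query times:
  query t=5ms: backlog = 1
  query t=6ms: backlog = 1
  query t=15ms: backlog = 1
  query t=33ms: backlog = 2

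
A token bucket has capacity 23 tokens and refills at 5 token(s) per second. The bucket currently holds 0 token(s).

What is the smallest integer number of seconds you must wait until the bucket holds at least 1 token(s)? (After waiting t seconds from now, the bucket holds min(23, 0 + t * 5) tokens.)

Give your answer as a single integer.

Need 0 + t * 5 >= 1, so t >= 1/5.
Smallest integer t = ceil(1/5) = 1.

Answer: 1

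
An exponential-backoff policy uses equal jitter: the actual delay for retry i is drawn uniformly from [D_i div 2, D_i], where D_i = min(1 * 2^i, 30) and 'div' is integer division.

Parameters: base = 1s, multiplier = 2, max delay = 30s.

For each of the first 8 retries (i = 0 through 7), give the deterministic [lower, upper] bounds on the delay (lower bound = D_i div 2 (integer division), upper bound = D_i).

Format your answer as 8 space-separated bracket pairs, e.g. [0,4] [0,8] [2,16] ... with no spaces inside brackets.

Answer: [0,1] [1,2] [2,4] [4,8] [8,16] [15,30] [15,30] [15,30]

Derivation:
Computing bounds per retry:
  i=0: D_i=min(1*2^0,30)=1, bounds=[0,1]
  i=1: D_i=min(1*2^1,30)=2, bounds=[1,2]
  i=2: D_i=min(1*2^2,30)=4, bounds=[2,4]
  i=3: D_i=min(1*2^3,30)=8, bounds=[4,8]
  i=4: D_i=min(1*2^4,30)=16, bounds=[8,16]
  i=5: D_i=min(1*2^5,30)=30, bounds=[15,30]
  i=6: D_i=min(1*2^6,30)=30, bounds=[15,30]
  i=7: D_i=min(1*2^7,30)=30, bounds=[15,30]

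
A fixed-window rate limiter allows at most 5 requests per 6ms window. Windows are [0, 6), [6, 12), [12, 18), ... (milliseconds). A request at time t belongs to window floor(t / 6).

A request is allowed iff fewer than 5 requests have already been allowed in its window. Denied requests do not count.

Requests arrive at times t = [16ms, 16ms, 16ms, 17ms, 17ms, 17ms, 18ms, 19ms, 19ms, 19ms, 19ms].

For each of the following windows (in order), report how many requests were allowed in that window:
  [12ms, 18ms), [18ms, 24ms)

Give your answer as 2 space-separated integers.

Answer: 5 5

Derivation:
Processing requests:
  req#1 t=16ms (window 2): ALLOW
  req#2 t=16ms (window 2): ALLOW
  req#3 t=16ms (window 2): ALLOW
  req#4 t=17ms (window 2): ALLOW
  req#5 t=17ms (window 2): ALLOW
  req#6 t=17ms (window 2): DENY
  req#7 t=18ms (window 3): ALLOW
  req#8 t=19ms (window 3): ALLOW
  req#9 t=19ms (window 3): ALLOW
  req#10 t=19ms (window 3): ALLOW
  req#11 t=19ms (window 3): ALLOW

Allowed counts by window: 5 5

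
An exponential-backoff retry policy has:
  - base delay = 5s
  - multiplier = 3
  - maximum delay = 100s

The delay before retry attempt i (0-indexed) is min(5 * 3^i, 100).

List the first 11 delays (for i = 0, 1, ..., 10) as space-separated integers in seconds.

Answer: 5 15 45 100 100 100 100 100 100 100 100

Derivation:
Computing each delay:
  i=0: min(5*3^0, 100) = 5
  i=1: min(5*3^1, 100) = 15
  i=2: min(5*3^2, 100) = 45
  i=3: min(5*3^3, 100) = 100
  i=4: min(5*3^4, 100) = 100
  i=5: min(5*3^5, 100) = 100
  i=6: min(5*3^6, 100) = 100
  i=7: min(5*3^7, 100) = 100
  i=8: min(5*3^8, 100) = 100
  i=9: min(5*3^9, 100) = 100
  i=10: min(5*3^10, 100) = 100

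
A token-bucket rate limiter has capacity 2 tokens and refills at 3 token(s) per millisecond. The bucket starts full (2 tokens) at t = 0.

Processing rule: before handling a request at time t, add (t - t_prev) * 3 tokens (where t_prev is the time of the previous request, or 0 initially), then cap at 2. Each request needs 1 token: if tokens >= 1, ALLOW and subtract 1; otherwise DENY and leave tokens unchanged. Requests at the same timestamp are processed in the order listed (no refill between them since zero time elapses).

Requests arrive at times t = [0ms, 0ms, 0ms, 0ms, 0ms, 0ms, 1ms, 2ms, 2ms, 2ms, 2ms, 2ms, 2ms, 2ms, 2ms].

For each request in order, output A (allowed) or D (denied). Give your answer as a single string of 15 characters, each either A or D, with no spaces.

Answer: AADDDDAAADDDDDD

Derivation:
Simulating step by step:
  req#1 t=0ms: ALLOW
  req#2 t=0ms: ALLOW
  req#3 t=0ms: DENY
  req#4 t=0ms: DENY
  req#5 t=0ms: DENY
  req#6 t=0ms: DENY
  req#7 t=1ms: ALLOW
  req#8 t=2ms: ALLOW
  req#9 t=2ms: ALLOW
  req#10 t=2ms: DENY
  req#11 t=2ms: DENY
  req#12 t=2ms: DENY
  req#13 t=2ms: DENY
  req#14 t=2ms: DENY
  req#15 t=2ms: DENY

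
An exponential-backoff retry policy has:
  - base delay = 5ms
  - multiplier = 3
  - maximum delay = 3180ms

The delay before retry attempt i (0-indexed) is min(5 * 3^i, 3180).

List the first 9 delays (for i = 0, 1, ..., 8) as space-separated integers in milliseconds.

Computing each delay:
  i=0: min(5*3^0, 3180) = 5
  i=1: min(5*3^1, 3180) = 15
  i=2: min(5*3^2, 3180) = 45
  i=3: min(5*3^3, 3180) = 135
  i=4: min(5*3^4, 3180) = 405
  i=5: min(5*3^5, 3180) = 1215
  i=6: min(5*3^6, 3180) = 3180
  i=7: min(5*3^7, 3180) = 3180
  i=8: min(5*3^8, 3180) = 3180

Answer: 5 15 45 135 405 1215 3180 3180 3180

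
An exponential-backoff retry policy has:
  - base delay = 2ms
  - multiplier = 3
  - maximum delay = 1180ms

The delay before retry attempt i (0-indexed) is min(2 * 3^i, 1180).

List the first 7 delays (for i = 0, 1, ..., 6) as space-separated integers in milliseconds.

Computing each delay:
  i=0: min(2*3^0, 1180) = 2
  i=1: min(2*3^1, 1180) = 6
  i=2: min(2*3^2, 1180) = 18
  i=3: min(2*3^3, 1180) = 54
  i=4: min(2*3^4, 1180) = 162
  i=5: min(2*3^5, 1180) = 486
  i=6: min(2*3^6, 1180) = 1180

Answer: 2 6 18 54 162 486 1180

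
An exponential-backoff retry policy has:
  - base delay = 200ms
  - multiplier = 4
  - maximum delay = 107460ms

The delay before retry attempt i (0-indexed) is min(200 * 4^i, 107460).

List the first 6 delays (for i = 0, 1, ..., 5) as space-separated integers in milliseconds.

Computing each delay:
  i=0: min(200*4^0, 107460) = 200
  i=1: min(200*4^1, 107460) = 800
  i=2: min(200*4^2, 107460) = 3200
  i=3: min(200*4^3, 107460) = 12800
  i=4: min(200*4^4, 107460) = 51200
  i=5: min(200*4^5, 107460) = 107460

Answer: 200 800 3200 12800 51200 107460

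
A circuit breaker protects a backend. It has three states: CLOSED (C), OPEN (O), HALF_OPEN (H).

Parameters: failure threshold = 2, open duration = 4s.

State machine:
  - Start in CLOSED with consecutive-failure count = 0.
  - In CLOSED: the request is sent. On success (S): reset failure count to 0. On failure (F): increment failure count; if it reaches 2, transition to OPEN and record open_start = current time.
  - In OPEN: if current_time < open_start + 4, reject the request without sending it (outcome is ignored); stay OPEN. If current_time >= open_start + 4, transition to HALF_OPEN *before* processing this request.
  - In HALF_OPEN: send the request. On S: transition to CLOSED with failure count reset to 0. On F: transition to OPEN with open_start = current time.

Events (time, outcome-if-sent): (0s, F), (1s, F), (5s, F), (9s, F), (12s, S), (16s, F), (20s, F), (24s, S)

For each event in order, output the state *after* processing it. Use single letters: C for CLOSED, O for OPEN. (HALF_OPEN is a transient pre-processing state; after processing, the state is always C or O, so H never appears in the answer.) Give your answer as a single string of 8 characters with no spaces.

Answer: COOOOOOC

Derivation:
State after each event:
  event#1 t=0s outcome=F: state=CLOSED
  event#2 t=1s outcome=F: state=OPEN
  event#3 t=5s outcome=F: state=OPEN
  event#4 t=9s outcome=F: state=OPEN
  event#5 t=12s outcome=S: state=OPEN
  event#6 t=16s outcome=F: state=OPEN
  event#7 t=20s outcome=F: state=OPEN
  event#8 t=24s outcome=S: state=CLOSED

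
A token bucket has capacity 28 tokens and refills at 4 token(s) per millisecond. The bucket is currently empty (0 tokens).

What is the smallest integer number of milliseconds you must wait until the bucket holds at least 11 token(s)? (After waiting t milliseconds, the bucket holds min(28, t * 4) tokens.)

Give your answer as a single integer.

Answer: 3

Derivation:
Need t * 4 >= 11, so t >= 11/4.
Smallest integer t = ceil(11/4) = 3.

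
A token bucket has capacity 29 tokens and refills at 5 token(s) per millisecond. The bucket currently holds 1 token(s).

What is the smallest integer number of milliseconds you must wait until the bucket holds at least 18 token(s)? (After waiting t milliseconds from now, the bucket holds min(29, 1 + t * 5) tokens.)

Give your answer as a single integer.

Need 1 + t * 5 >= 18, so t >= 17/5.
Smallest integer t = ceil(17/5) = 4.

Answer: 4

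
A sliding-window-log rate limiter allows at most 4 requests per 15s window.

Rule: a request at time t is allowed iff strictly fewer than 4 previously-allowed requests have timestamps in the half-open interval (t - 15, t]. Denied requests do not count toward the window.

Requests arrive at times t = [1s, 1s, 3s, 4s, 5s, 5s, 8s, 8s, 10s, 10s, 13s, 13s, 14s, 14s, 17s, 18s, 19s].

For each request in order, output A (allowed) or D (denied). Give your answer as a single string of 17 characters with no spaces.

Tracking allowed requests in the window:
  req#1 t=1s: ALLOW
  req#2 t=1s: ALLOW
  req#3 t=3s: ALLOW
  req#4 t=4s: ALLOW
  req#5 t=5s: DENY
  req#6 t=5s: DENY
  req#7 t=8s: DENY
  req#8 t=8s: DENY
  req#9 t=10s: DENY
  req#10 t=10s: DENY
  req#11 t=13s: DENY
  req#12 t=13s: DENY
  req#13 t=14s: DENY
  req#14 t=14s: DENY
  req#15 t=17s: ALLOW
  req#16 t=18s: ALLOW
  req#17 t=19s: ALLOW

Answer: AAAADDDDDDDDDDAAA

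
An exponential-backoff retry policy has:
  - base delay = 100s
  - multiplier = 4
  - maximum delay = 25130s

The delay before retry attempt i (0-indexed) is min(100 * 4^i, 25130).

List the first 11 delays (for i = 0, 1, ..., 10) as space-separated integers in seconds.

Answer: 100 400 1600 6400 25130 25130 25130 25130 25130 25130 25130

Derivation:
Computing each delay:
  i=0: min(100*4^0, 25130) = 100
  i=1: min(100*4^1, 25130) = 400
  i=2: min(100*4^2, 25130) = 1600
  i=3: min(100*4^3, 25130) = 6400
  i=4: min(100*4^4, 25130) = 25130
  i=5: min(100*4^5, 25130) = 25130
  i=6: min(100*4^6, 25130) = 25130
  i=7: min(100*4^7, 25130) = 25130
  i=8: min(100*4^8, 25130) = 25130
  i=9: min(100*4^9, 25130) = 25130
  i=10: min(100*4^10, 25130) = 25130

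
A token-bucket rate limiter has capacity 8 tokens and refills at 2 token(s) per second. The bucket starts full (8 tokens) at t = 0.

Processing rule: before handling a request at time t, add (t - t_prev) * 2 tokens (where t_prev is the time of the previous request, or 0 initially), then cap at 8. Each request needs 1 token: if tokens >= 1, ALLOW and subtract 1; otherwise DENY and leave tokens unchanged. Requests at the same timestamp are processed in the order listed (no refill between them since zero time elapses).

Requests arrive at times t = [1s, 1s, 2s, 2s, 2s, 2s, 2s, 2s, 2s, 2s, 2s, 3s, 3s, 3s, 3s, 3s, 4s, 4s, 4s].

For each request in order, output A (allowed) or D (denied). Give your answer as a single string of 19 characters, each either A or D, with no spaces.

Simulating step by step:
  req#1 t=1s: ALLOW
  req#2 t=1s: ALLOW
  req#3 t=2s: ALLOW
  req#4 t=2s: ALLOW
  req#5 t=2s: ALLOW
  req#6 t=2s: ALLOW
  req#7 t=2s: ALLOW
  req#8 t=2s: ALLOW
  req#9 t=2s: ALLOW
  req#10 t=2s: ALLOW
  req#11 t=2s: DENY
  req#12 t=3s: ALLOW
  req#13 t=3s: ALLOW
  req#14 t=3s: DENY
  req#15 t=3s: DENY
  req#16 t=3s: DENY
  req#17 t=4s: ALLOW
  req#18 t=4s: ALLOW
  req#19 t=4s: DENY

Answer: AAAAAAAAAADAADDDAAD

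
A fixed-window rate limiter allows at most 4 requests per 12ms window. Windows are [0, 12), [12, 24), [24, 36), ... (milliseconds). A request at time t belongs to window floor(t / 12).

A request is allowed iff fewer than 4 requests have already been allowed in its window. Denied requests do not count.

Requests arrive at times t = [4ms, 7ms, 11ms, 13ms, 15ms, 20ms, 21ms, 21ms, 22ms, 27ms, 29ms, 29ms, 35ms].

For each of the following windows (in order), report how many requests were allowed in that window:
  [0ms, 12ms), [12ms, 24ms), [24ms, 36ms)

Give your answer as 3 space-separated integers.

Answer: 3 4 4

Derivation:
Processing requests:
  req#1 t=4ms (window 0): ALLOW
  req#2 t=7ms (window 0): ALLOW
  req#3 t=11ms (window 0): ALLOW
  req#4 t=13ms (window 1): ALLOW
  req#5 t=15ms (window 1): ALLOW
  req#6 t=20ms (window 1): ALLOW
  req#7 t=21ms (window 1): ALLOW
  req#8 t=21ms (window 1): DENY
  req#9 t=22ms (window 1): DENY
  req#10 t=27ms (window 2): ALLOW
  req#11 t=29ms (window 2): ALLOW
  req#12 t=29ms (window 2): ALLOW
  req#13 t=35ms (window 2): ALLOW

Allowed counts by window: 3 4 4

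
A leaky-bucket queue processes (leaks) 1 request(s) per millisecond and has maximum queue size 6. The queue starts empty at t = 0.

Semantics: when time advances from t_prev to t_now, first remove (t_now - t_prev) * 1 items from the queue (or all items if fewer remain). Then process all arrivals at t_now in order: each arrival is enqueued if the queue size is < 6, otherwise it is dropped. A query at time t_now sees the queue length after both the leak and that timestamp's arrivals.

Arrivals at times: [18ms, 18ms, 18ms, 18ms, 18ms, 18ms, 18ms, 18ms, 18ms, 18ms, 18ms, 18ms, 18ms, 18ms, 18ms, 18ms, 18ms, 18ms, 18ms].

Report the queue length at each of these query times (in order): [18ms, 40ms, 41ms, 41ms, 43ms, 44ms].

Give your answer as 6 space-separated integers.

Queue lengths at query times:
  query t=18ms: backlog = 6
  query t=40ms: backlog = 0
  query t=41ms: backlog = 0
  query t=41ms: backlog = 0
  query t=43ms: backlog = 0
  query t=44ms: backlog = 0

Answer: 6 0 0 0 0 0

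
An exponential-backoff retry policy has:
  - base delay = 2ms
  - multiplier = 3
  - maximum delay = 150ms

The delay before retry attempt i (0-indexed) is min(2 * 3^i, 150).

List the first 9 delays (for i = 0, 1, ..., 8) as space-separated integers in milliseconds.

Computing each delay:
  i=0: min(2*3^0, 150) = 2
  i=1: min(2*3^1, 150) = 6
  i=2: min(2*3^2, 150) = 18
  i=3: min(2*3^3, 150) = 54
  i=4: min(2*3^4, 150) = 150
  i=5: min(2*3^5, 150) = 150
  i=6: min(2*3^6, 150) = 150
  i=7: min(2*3^7, 150) = 150
  i=8: min(2*3^8, 150) = 150

Answer: 2 6 18 54 150 150 150 150 150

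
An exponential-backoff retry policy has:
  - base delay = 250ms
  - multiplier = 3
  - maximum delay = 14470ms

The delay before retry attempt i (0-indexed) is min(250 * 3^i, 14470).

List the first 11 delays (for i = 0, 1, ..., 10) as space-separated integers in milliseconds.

Answer: 250 750 2250 6750 14470 14470 14470 14470 14470 14470 14470

Derivation:
Computing each delay:
  i=0: min(250*3^0, 14470) = 250
  i=1: min(250*3^1, 14470) = 750
  i=2: min(250*3^2, 14470) = 2250
  i=3: min(250*3^3, 14470) = 6750
  i=4: min(250*3^4, 14470) = 14470
  i=5: min(250*3^5, 14470) = 14470
  i=6: min(250*3^6, 14470) = 14470
  i=7: min(250*3^7, 14470) = 14470
  i=8: min(250*3^8, 14470) = 14470
  i=9: min(250*3^9, 14470) = 14470
  i=10: min(250*3^10, 14470) = 14470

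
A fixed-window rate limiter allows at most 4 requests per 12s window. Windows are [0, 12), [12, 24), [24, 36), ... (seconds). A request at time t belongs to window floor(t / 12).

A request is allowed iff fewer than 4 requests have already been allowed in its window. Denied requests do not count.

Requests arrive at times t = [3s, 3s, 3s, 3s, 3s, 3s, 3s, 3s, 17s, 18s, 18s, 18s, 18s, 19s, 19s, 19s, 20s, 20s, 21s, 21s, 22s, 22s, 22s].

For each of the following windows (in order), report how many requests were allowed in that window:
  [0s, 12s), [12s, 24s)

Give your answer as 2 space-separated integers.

Answer: 4 4

Derivation:
Processing requests:
  req#1 t=3s (window 0): ALLOW
  req#2 t=3s (window 0): ALLOW
  req#3 t=3s (window 0): ALLOW
  req#4 t=3s (window 0): ALLOW
  req#5 t=3s (window 0): DENY
  req#6 t=3s (window 0): DENY
  req#7 t=3s (window 0): DENY
  req#8 t=3s (window 0): DENY
  req#9 t=17s (window 1): ALLOW
  req#10 t=18s (window 1): ALLOW
  req#11 t=18s (window 1): ALLOW
  req#12 t=18s (window 1): ALLOW
  req#13 t=18s (window 1): DENY
  req#14 t=19s (window 1): DENY
  req#15 t=19s (window 1): DENY
  req#16 t=19s (window 1): DENY
  req#17 t=20s (window 1): DENY
  req#18 t=20s (window 1): DENY
  req#19 t=21s (window 1): DENY
  req#20 t=21s (window 1): DENY
  req#21 t=22s (window 1): DENY
  req#22 t=22s (window 1): DENY
  req#23 t=22s (window 1): DENY

Allowed counts by window: 4 4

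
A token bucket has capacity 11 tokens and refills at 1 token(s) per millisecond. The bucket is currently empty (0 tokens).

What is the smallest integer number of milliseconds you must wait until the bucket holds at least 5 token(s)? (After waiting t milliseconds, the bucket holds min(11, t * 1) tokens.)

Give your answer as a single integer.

Answer: 5

Derivation:
Need t * 1 >= 5, so t >= 5/1.
Smallest integer t = ceil(5/1) = 5.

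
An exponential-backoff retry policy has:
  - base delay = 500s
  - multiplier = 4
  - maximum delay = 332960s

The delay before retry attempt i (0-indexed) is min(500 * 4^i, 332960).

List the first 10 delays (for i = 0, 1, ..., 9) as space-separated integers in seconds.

Answer: 500 2000 8000 32000 128000 332960 332960 332960 332960 332960

Derivation:
Computing each delay:
  i=0: min(500*4^0, 332960) = 500
  i=1: min(500*4^1, 332960) = 2000
  i=2: min(500*4^2, 332960) = 8000
  i=3: min(500*4^3, 332960) = 32000
  i=4: min(500*4^4, 332960) = 128000
  i=5: min(500*4^5, 332960) = 332960
  i=6: min(500*4^6, 332960) = 332960
  i=7: min(500*4^7, 332960) = 332960
  i=8: min(500*4^8, 332960) = 332960
  i=9: min(500*4^9, 332960) = 332960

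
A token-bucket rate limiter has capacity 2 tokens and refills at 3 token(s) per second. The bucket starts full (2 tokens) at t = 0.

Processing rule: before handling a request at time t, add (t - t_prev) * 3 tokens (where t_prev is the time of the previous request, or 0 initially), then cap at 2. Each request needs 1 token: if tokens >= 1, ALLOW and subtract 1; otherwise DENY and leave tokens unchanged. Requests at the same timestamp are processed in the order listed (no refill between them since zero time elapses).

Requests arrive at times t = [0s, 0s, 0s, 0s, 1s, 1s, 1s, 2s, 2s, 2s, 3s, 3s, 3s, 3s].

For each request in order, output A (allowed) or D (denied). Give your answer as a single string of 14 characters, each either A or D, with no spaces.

Simulating step by step:
  req#1 t=0s: ALLOW
  req#2 t=0s: ALLOW
  req#3 t=0s: DENY
  req#4 t=0s: DENY
  req#5 t=1s: ALLOW
  req#6 t=1s: ALLOW
  req#7 t=1s: DENY
  req#8 t=2s: ALLOW
  req#9 t=2s: ALLOW
  req#10 t=2s: DENY
  req#11 t=3s: ALLOW
  req#12 t=3s: ALLOW
  req#13 t=3s: DENY
  req#14 t=3s: DENY

Answer: AADDAADAADAADD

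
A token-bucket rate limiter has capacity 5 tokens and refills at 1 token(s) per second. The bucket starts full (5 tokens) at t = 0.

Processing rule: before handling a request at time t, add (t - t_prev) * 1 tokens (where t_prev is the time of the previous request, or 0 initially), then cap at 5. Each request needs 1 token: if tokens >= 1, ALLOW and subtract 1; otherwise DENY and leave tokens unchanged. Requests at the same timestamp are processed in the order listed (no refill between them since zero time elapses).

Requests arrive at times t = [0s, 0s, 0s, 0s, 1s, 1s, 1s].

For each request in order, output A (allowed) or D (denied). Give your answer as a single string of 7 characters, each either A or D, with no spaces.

Answer: AAAAAAD

Derivation:
Simulating step by step:
  req#1 t=0s: ALLOW
  req#2 t=0s: ALLOW
  req#3 t=0s: ALLOW
  req#4 t=0s: ALLOW
  req#5 t=1s: ALLOW
  req#6 t=1s: ALLOW
  req#7 t=1s: DENY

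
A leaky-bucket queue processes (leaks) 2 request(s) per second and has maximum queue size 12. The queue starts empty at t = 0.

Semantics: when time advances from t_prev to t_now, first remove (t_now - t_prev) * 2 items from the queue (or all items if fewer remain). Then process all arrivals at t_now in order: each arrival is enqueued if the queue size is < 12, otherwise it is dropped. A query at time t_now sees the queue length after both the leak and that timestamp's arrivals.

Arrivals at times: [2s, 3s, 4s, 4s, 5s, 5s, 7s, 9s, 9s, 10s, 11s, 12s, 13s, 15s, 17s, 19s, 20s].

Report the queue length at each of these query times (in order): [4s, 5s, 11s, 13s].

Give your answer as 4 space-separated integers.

Queue lengths at query times:
  query t=4s: backlog = 2
  query t=5s: backlog = 2
  query t=11s: backlog = 1
  query t=13s: backlog = 1

Answer: 2 2 1 1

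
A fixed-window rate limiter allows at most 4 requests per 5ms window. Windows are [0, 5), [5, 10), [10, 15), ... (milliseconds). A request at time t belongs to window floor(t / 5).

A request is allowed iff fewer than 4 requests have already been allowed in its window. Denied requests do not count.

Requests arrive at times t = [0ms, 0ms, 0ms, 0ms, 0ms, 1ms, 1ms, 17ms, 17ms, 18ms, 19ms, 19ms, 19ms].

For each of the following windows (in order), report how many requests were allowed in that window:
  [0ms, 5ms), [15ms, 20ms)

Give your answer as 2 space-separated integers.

Processing requests:
  req#1 t=0ms (window 0): ALLOW
  req#2 t=0ms (window 0): ALLOW
  req#3 t=0ms (window 0): ALLOW
  req#4 t=0ms (window 0): ALLOW
  req#5 t=0ms (window 0): DENY
  req#6 t=1ms (window 0): DENY
  req#7 t=1ms (window 0): DENY
  req#8 t=17ms (window 3): ALLOW
  req#9 t=17ms (window 3): ALLOW
  req#10 t=18ms (window 3): ALLOW
  req#11 t=19ms (window 3): ALLOW
  req#12 t=19ms (window 3): DENY
  req#13 t=19ms (window 3): DENY

Allowed counts by window: 4 4

Answer: 4 4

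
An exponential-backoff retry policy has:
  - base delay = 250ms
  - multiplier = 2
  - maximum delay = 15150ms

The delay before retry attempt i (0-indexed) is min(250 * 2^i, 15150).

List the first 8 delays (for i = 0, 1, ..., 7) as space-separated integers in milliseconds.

Computing each delay:
  i=0: min(250*2^0, 15150) = 250
  i=1: min(250*2^1, 15150) = 500
  i=2: min(250*2^2, 15150) = 1000
  i=3: min(250*2^3, 15150) = 2000
  i=4: min(250*2^4, 15150) = 4000
  i=5: min(250*2^5, 15150) = 8000
  i=6: min(250*2^6, 15150) = 15150
  i=7: min(250*2^7, 15150) = 15150

Answer: 250 500 1000 2000 4000 8000 15150 15150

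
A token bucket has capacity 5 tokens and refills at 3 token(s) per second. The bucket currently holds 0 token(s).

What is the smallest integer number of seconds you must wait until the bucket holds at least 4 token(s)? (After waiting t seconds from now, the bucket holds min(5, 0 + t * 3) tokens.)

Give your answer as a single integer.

Need 0 + t * 3 >= 4, so t >= 4/3.
Smallest integer t = ceil(4/3) = 2.

Answer: 2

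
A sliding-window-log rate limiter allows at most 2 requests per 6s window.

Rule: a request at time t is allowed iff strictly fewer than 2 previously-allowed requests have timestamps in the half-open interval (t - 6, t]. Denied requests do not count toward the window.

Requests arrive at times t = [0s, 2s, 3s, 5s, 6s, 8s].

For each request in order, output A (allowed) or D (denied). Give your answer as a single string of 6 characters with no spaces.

Answer: AADDAA

Derivation:
Tracking allowed requests in the window:
  req#1 t=0s: ALLOW
  req#2 t=2s: ALLOW
  req#3 t=3s: DENY
  req#4 t=5s: DENY
  req#5 t=6s: ALLOW
  req#6 t=8s: ALLOW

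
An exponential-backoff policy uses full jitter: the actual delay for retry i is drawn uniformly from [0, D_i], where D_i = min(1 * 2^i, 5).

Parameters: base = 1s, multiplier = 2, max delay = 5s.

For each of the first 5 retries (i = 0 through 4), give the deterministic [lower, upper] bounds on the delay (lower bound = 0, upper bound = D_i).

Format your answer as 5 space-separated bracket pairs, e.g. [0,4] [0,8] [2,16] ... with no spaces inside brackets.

Computing bounds per retry:
  i=0: D_i=min(1*2^0,5)=1, bounds=[0,1]
  i=1: D_i=min(1*2^1,5)=2, bounds=[0,2]
  i=2: D_i=min(1*2^2,5)=4, bounds=[0,4]
  i=3: D_i=min(1*2^3,5)=5, bounds=[0,5]
  i=4: D_i=min(1*2^4,5)=5, bounds=[0,5]

Answer: [0,1] [0,2] [0,4] [0,5] [0,5]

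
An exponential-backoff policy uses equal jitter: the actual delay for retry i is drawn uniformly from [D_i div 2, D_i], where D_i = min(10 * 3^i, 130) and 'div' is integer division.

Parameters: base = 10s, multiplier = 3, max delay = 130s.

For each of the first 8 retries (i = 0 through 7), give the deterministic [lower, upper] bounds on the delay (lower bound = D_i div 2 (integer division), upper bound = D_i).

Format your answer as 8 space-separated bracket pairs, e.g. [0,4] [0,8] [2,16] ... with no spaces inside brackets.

Computing bounds per retry:
  i=0: D_i=min(10*3^0,130)=10, bounds=[5,10]
  i=1: D_i=min(10*3^1,130)=30, bounds=[15,30]
  i=2: D_i=min(10*3^2,130)=90, bounds=[45,90]
  i=3: D_i=min(10*3^3,130)=130, bounds=[65,130]
  i=4: D_i=min(10*3^4,130)=130, bounds=[65,130]
  i=5: D_i=min(10*3^5,130)=130, bounds=[65,130]
  i=6: D_i=min(10*3^6,130)=130, bounds=[65,130]
  i=7: D_i=min(10*3^7,130)=130, bounds=[65,130]

Answer: [5,10] [15,30] [45,90] [65,130] [65,130] [65,130] [65,130] [65,130]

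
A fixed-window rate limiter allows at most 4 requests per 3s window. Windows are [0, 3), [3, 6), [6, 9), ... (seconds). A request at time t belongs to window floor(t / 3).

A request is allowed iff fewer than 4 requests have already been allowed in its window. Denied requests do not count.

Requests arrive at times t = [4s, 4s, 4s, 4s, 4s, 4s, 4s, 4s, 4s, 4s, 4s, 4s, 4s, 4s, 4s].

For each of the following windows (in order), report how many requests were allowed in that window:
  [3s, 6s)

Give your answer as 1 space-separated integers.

Processing requests:
  req#1 t=4s (window 1): ALLOW
  req#2 t=4s (window 1): ALLOW
  req#3 t=4s (window 1): ALLOW
  req#4 t=4s (window 1): ALLOW
  req#5 t=4s (window 1): DENY
  req#6 t=4s (window 1): DENY
  req#7 t=4s (window 1): DENY
  req#8 t=4s (window 1): DENY
  req#9 t=4s (window 1): DENY
  req#10 t=4s (window 1): DENY
  req#11 t=4s (window 1): DENY
  req#12 t=4s (window 1): DENY
  req#13 t=4s (window 1): DENY
  req#14 t=4s (window 1): DENY
  req#15 t=4s (window 1): DENY

Allowed counts by window: 4

Answer: 4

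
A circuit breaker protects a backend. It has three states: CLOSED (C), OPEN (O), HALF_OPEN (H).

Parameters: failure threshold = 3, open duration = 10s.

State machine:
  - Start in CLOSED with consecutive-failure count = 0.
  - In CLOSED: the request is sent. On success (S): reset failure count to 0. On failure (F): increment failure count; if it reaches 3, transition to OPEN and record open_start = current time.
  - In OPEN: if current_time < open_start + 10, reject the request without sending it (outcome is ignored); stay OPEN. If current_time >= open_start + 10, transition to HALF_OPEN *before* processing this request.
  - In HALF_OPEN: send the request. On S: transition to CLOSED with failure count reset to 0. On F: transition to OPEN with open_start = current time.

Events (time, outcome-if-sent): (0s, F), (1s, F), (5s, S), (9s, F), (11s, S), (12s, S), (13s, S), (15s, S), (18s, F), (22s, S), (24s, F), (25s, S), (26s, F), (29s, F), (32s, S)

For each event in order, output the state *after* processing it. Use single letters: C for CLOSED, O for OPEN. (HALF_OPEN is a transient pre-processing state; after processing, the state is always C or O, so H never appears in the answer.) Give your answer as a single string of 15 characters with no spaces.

Answer: CCCCCCCCCCCCCCC

Derivation:
State after each event:
  event#1 t=0s outcome=F: state=CLOSED
  event#2 t=1s outcome=F: state=CLOSED
  event#3 t=5s outcome=S: state=CLOSED
  event#4 t=9s outcome=F: state=CLOSED
  event#5 t=11s outcome=S: state=CLOSED
  event#6 t=12s outcome=S: state=CLOSED
  event#7 t=13s outcome=S: state=CLOSED
  event#8 t=15s outcome=S: state=CLOSED
  event#9 t=18s outcome=F: state=CLOSED
  event#10 t=22s outcome=S: state=CLOSED
  event#11 t=24s outcome=F: state=CLOSED
  event#12 t=25s outcome=S: state=CLOSED
  event#13 t=26s outcome=F: state=CLOSED
  event#14 t=29s outcome=F: state=CLOSED
  event#15 t=32s outcome=S: state=CLOSED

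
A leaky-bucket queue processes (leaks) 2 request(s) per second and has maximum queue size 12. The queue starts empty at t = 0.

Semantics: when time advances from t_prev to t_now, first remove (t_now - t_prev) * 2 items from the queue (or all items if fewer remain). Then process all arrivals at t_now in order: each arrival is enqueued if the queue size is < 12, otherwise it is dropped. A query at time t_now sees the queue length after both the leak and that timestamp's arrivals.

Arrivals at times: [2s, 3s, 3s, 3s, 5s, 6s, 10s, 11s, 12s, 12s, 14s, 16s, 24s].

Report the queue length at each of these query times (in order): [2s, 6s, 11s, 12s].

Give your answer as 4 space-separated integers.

Answer: 1 1 1 2

Derivation:
Queue lengths at query times:
  query t=2s: backlog = 1
  query t=6s: backlog = 1
  query t=11s: backlog = 1
  query t=12s: backlog = 2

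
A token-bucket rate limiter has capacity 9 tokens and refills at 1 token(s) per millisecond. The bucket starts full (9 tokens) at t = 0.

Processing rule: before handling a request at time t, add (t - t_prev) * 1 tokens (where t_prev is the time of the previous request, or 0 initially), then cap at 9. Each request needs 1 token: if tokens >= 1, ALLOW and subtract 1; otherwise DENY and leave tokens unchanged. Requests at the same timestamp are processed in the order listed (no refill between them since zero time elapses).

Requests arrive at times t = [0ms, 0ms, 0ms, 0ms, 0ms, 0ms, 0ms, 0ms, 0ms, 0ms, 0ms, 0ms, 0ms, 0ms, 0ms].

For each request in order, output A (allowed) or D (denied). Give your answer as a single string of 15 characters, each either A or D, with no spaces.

Simulating step by step:
  req#1 t=0ms: ALLOW
  req#2 t=0ms: ALLOW
  req#3 t=0ms: ALLOW
  req#4 t=0ms: ALLOW
  req#5 t=0ms: ALLOW
  req#6 t=0ms: ALLOW
  req#7 t=0ms: ALLOW
  req#8 t=0ms: ALLOW
  req#9 t=0ms: ALLOW
  req#10 t=0ms: DENY
  req#11 t=0ms: DENY
  req#12 t=0ms: DENY
  req#13 t=0ms: DENY
  req#14 t=0ms: DENY
  req#15 t=0ms: DENY

Answer: AAAAAAAAADDDDDD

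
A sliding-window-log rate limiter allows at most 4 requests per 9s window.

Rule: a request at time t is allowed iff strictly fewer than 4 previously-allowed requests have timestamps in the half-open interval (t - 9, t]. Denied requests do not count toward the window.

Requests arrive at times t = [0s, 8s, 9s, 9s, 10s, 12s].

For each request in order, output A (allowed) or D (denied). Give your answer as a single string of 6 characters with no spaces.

Answer: AAAAAD

Derivation:
Tracking allowed requests in the window:
  req#1 t=0s: ALLOW
  req#2 t=8s: ALLOW
  req#3 t=9s: ALLOW
  req#4 t=9s: ALLOW
  req#5 t=10s: ALLOW
  req#6 t=12s: DENY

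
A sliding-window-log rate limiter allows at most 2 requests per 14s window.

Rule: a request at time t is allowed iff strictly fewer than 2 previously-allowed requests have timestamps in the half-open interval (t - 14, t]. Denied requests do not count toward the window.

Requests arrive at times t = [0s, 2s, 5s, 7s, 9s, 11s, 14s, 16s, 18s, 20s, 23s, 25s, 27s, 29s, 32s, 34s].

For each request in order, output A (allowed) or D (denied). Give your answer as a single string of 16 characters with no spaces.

Answer: AADDDDAADDDDDAAD

Derivation:
Tracking allowed requests in the window:
  req#1 t=0s: ALLOW
  req#2 t=2s: ALLOW
  req#3 t=5s: DENY
  req#4 t=7s: DENY
  req#5 t=9s: DENY
  req#6 t=11s: DENY
  req#7 t=14s: ALLOW
  req#8 t=16s: ALLOW
  req#9 t=18s: DENY
  req#10 t=20s: DENY
  req#11 t=23s: DENY
  req#12 t=25s: DENY
  req#13 t=27s: DENY
  req#14 t=29s: ALLOW
  req#15 t=32s: ALLOW
  req#16 t=34s: DENY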